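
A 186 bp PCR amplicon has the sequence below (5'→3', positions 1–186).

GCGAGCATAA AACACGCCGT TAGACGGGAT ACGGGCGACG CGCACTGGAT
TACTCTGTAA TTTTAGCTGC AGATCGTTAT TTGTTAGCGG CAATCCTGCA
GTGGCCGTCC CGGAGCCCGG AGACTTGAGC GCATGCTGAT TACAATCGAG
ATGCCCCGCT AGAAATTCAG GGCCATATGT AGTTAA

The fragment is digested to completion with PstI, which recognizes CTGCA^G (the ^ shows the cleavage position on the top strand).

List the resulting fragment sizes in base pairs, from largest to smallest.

PstI sites (CTGCAG) start at positions 67, 96.
PstI cuts after base 5 of each site (before the last base), so after positions 71, 100.
Linear molecule, 2 cuts → 3 fragments:
  1–71 → 71 bp
  72–100 → 29 bp
  101–186 → 86 bp
Sorted largest to smallest: 86, 71, 29 bp.

86, 71, 29 bp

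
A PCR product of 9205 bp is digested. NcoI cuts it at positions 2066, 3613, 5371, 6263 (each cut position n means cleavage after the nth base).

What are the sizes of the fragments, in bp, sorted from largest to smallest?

2942, 2066, 1758, 1547, 892 bp

Linear molecule, 4 cuts → 5 fragments:
  2066 − 0 = 2066 bp
  3613 − 2066 = 1547 bp
  5371 − 3613 = 1758 bp
  6263 − 5371 = 892 bp
  9205 − 6263 = 2942 bp
Sorted largest to smallest: 2942, 2066, 1758, 1547, 892 bp.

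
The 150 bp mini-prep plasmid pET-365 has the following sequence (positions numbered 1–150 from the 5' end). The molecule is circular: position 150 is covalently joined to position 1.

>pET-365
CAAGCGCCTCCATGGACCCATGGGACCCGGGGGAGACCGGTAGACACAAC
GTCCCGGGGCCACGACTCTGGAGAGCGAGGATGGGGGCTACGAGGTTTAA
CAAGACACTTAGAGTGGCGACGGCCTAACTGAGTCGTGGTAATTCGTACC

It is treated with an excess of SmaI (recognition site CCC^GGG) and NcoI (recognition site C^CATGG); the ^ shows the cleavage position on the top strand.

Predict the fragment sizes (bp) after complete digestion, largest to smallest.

105, 27, 10, 8 bp

SmaI sites (CCCGGG) start at positions 26, 53.
SmaI cuts after base 3 of each site, so after positions 28, 55.
NcoI sites (CCATGG) start at positions 10, 18.
NcoI cuts after the first base of each site, so after positions 10, 18.
Combined cut positions: 10, 18, 28, 55.
Circular molecule, 4 cuts → 4 fragments:
  11–18 → 8 bp
  19–28 → 10 bp
  29–55 → 27 bp
  56–150 then 1–10 → 95 + 10 = 105 bp
Sorted largest to smallest: 105, 27, 10, 8 bp.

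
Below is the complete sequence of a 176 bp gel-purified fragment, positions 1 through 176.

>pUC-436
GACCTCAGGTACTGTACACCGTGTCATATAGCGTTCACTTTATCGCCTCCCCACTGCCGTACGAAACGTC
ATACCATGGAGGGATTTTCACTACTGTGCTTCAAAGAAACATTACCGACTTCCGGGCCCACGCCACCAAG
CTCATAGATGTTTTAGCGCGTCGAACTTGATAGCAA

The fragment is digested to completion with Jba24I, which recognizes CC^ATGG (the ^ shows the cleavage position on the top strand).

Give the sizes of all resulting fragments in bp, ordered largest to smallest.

The Jba24I site (CCATGG) starts at position 74.
Jba24I cuts after base 2 of each site, so after position 75.
Linear molecule, 1 cut → 2 fragments:
  1–75 → 75 bp
  76–176 → 101 bp
Sorted largest to smallest: 101, 75 bp.

101, 75 bp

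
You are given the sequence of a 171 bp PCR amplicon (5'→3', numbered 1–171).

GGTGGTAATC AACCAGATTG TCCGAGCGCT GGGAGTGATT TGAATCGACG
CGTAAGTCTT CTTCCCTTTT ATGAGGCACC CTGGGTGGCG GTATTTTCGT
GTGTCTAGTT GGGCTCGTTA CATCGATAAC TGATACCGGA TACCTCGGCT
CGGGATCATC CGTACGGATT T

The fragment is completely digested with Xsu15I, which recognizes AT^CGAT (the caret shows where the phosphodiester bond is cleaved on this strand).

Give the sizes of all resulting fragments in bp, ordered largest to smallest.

123, 48 bp

The Xsu15I site (ATCGAT) starts at position 122.
Xsu15I cuts after base 2 of each site, so after position 123.
Linear molecule, 1 cut → 2 fragments:
  1–123 → 123 bp
  124–171 → 48 bp
Sorted largest to smallest: 123, 48 bp.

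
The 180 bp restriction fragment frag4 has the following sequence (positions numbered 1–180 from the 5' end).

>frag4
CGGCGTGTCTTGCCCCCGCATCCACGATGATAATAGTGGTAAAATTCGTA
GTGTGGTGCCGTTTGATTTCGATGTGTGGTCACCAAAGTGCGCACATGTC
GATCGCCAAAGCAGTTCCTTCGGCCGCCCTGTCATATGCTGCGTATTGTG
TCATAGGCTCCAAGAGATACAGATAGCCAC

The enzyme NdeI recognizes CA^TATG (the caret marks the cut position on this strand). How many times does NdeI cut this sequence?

1

CATATG occurs starting at position 133.
NdeI cuts at 1 site.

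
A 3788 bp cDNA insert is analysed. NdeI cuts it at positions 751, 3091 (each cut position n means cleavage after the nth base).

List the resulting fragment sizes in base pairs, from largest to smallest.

2340, 751, 697 bp

Linear molecule, 2 cuts → 3 fragments:
  751 − 0 = 751 bp
  3091 − 751 = 2340 bp
  3788 − 3091 = 697 bp
Sorted largest to smallest: 2340, 751, 697 bp.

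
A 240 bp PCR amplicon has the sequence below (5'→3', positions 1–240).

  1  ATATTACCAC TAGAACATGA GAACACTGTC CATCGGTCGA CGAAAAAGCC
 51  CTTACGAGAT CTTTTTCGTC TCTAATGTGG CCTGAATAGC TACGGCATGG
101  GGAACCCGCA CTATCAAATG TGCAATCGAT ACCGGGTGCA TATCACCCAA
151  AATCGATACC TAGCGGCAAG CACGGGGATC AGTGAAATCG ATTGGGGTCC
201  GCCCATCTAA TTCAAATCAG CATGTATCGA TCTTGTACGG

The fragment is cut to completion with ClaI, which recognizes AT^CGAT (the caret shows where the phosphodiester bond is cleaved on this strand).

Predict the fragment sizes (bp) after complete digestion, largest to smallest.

126, 39, 35, 27, 13 bp

ClaI sites (ATCGAT) start at positions 125, 152, 187, 226.
ClaI cuts after base 2 of each site, so after positions 126, 153, 188, 227.
Linear molecule, 4 cuts → 5 fragments:
  1–126 → 126 bp
  127–153 → 27 bp
  154–188 → 35 bp
  189–227 → 39 bp
  228–240 → 13 bp
Sorted largest to smallest: 126, 39, 35, 27, 13 bp.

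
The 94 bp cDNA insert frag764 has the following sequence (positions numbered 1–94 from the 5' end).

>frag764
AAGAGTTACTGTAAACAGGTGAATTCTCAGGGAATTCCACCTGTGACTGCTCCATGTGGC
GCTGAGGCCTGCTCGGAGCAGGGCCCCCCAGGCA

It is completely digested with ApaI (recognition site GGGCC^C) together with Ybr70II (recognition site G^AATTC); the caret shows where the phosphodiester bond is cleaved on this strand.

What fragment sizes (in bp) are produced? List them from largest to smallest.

The ApaI site (GGGCCC) starts at position 81.
ApaI cuts after base 5 of each site (before the last base), so after position 85.
Ybr70II sites (GAATTC) start at positions 21, 32.
Ybr70II cuts after the first base of each site, so after positions 21, 32.
Combined cut positions: 21, 32, 85.
Linear molecule, 3 cuts → 4 fragments:
  1–21 → 21 bp
  22–32 → 11 bp
  33–85 → 53 bp
  86–94 → 9 bp
Sorted largest to smallest: 53, 21, 11, 9 bp.

53, 21, 11, 9 bp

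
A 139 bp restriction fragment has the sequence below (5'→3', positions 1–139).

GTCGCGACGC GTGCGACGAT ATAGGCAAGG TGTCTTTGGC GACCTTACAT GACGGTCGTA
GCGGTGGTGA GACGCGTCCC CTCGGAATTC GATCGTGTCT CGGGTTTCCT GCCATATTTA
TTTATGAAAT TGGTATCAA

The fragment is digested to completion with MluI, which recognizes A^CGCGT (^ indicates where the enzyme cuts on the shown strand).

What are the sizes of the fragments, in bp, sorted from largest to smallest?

MluI sites (ACGCGT) start at positions 7, 72.
MluI cuts after the first base of each site, so after positions 7, 72.
Linear molecule, 2 cuts → 3 fragments:
  1–7 → 7 bp
  8–72 → 65 bp
  73–139 → 67 bp
Sorted largest to smallest: 67, 65, 7 bp.

67, 65, 7 bp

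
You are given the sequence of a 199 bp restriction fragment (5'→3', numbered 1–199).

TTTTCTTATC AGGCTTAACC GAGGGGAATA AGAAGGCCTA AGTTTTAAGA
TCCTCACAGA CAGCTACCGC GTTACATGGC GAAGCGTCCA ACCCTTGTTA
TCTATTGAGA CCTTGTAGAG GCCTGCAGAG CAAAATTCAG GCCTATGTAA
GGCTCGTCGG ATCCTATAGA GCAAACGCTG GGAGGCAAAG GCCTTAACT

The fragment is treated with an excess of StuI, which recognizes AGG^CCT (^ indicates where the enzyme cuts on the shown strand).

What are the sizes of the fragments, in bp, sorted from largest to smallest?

StuI sites (AGGCCT) start at positions 34, 119, 139, 189.
StuI cuts after base 3 of each site, so after positions 36, 121, 141, 191.
Linear molecule, 4 cuts → 5 fragments:
  1–36 → 36 bp
  37–121 → 85 bp
  122–141 → 20 bp
  142–191 → 50 bp
  192–199 → 8 bp
Sorted largest to smallest: 85, 50, 36, 20, 8 bp.

85, 50, 36, 20, 8 bp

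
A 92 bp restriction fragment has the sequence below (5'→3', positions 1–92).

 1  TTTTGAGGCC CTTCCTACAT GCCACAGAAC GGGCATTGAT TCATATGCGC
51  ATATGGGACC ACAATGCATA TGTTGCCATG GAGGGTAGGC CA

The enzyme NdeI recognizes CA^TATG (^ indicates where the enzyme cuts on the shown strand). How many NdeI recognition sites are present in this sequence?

CATATG occurs starting at positions 42, 50, 67.
NdeI cuts at 3 sites.

3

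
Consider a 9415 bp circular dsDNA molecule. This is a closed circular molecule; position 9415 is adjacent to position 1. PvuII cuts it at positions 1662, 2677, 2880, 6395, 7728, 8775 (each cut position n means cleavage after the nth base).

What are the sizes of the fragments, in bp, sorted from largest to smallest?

Circular molecule, 6 cuts → 6 fragments:
  2677 − 1662 = 1015 bp
  2880 − 2677 = 203 bp
  6395 − 2880 = 3515 bp
  7728 − 6395 = 1333 bp
  8775 − 7728 = 1047 bp
  wrap: 9415 − 8775 + 1662 = 2302 bp
Sorted largest to smallest: 3515, 2302, 1333, 1047, 1015, 203 bp.

3515, 2302, 1333, 1047, 1015, 203 bp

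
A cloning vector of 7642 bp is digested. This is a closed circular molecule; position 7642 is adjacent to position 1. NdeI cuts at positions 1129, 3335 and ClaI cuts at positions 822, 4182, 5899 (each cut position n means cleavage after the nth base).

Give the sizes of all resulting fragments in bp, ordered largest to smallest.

Combined cut positions (sorted): 822, 1129, 3335, 4182, 5899.
Circular molecule, 5 cuts → 5 fragments:
  1129 − 822 = 307 bp
  3335 − 1129 = 2206 bp
  4182 − 3335 = 847 bp
  5899 − 4182 = 1717 bp
  wrap: 7642 − 5899 + 822 = 2565 bp
Sorted largest to smallest: 2565, 2206, 1717, 847, 307 bp.

2565, 2206, 1717, 847, 307 bp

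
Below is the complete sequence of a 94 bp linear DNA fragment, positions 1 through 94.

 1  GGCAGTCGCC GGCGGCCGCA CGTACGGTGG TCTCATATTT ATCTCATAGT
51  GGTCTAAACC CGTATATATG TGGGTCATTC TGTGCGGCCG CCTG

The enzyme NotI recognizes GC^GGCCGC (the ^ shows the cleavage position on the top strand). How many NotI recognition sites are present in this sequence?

2

GCGGCCGC occurs starting at positions 12, 84.
NotI cuts at 2 sites.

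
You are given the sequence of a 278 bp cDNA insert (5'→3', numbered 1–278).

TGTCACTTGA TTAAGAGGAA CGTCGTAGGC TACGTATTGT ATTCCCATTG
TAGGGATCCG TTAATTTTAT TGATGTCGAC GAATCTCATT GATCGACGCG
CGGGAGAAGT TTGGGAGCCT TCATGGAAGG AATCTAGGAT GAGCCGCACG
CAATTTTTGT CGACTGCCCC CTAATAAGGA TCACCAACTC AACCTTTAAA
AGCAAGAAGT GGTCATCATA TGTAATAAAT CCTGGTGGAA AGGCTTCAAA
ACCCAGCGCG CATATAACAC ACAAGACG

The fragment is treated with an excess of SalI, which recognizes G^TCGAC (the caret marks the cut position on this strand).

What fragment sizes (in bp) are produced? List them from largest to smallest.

119, 84, 75 bp

SalI sites (GTCGAC) start at positions 75, 159.
SalI cuts after the first base of each site, so after positions 75, 159.
Linear molecule, 2 cuts → 3 fragments:
  1–75 → 75 bp
  76–159 → 84 bp
  160–278 → 119 bp
Sorted largest to smallest: 119, 84, 75 bp.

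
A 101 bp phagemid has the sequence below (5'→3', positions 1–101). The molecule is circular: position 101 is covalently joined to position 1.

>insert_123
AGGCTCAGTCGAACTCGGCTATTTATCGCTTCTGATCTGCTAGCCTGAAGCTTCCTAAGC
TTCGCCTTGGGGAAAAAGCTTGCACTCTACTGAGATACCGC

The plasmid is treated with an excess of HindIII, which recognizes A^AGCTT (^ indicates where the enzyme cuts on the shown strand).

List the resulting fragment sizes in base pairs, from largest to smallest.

HindIII sites (AAGCTT) start at positions 48, 57, 76.
HindIII cuts after the first base of each site, so after positions 48, 57, 76.
Circular molecule, 3 cuts → 3 fragments:
  49–57 → 9 bp
  58–76 → 19 bp
  77–101 then 1–48 → 25 + 48 = 73 bp
Sorted largest to smallest: 73, 19, 9 bp.

73, 19, 9 bp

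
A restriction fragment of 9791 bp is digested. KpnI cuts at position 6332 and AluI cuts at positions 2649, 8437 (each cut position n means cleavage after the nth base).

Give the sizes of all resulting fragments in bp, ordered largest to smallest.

3683, 2649, 2105, 1354 bp

Combined cut positions (sorted): 2649, 6332, 8437.
Linear molecule, 3 cuts → 4 fragments:
  2649 − 0 = 2649 bp
  6332 − 2649 = 3683 bp
  8437 − 6332 = 2105 bp
  9791 − 8437 = 1354 bp
Sorted largest to smallest: 3683, 2649, 2105, 1354 bp.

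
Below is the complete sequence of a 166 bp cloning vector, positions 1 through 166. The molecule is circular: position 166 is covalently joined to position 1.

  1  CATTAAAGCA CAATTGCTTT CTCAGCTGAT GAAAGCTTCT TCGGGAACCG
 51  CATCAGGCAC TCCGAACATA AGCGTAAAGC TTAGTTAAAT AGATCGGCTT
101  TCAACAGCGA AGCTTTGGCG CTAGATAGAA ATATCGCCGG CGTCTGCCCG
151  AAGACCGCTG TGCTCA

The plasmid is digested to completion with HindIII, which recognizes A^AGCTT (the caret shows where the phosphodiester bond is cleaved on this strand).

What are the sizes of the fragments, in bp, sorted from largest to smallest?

HindIII sites (AAGCTT) start at positions 33, 77, 110.
HindIII cuts after the first base of each site, so after positions 33, 77, 110.
Circular molecule, 3 cuts → 3 fragments:
  34–77 → 44 bp
  78–110 → 33 bp
  111–166 then 1–33 → 56 + 33 = 89 bp
Sorted largest to smallest: 89, 44, 33 bp.

89, 44, 33 bp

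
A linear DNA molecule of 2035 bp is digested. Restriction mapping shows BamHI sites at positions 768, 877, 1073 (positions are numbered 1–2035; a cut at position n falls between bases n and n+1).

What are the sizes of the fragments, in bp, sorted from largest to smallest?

Linear molecule, 3 cuts → 4 fragments:
  768 − 0 = 768 bp
  877 − 768 = 109 bp
  1073 − 877 = 196 bp
  2035 − 1073 = 962 bp
Sorted largest to smallest: 962, 768, 196, 109 bp.

962, 768, 196, 109 bp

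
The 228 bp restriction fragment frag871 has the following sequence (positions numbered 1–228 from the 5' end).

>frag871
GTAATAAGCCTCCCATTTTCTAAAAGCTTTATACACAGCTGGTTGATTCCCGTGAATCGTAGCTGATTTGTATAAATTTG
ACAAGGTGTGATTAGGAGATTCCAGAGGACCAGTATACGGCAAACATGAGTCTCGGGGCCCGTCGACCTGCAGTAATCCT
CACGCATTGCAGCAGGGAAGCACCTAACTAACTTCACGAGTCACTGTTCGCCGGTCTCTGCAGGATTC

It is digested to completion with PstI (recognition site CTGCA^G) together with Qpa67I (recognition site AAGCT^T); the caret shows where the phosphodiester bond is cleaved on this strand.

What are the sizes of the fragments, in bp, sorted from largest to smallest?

PstI sites (CTGCAG) start at positions 148, 218.
PstI cuts after base 5 of each site (before the last base), so after positions 152, 222.
The Qpa67I site (AAGCTT) starts at position 24.
Qpa67I cuts after base 5 of each site (before the last base), so after position 28.
Combined cut positions: 28, 152, 222.
Linear molecule, 3 cuts → 4 fragments:
  1–28 → 28 bp
  29–152 → 124 bp
  153–222 → 70 bp
  223–228 → 6 bp
Sorted largest to smallest: 124, 70, 28, 6 bp.

124, 70, 28, 6 bp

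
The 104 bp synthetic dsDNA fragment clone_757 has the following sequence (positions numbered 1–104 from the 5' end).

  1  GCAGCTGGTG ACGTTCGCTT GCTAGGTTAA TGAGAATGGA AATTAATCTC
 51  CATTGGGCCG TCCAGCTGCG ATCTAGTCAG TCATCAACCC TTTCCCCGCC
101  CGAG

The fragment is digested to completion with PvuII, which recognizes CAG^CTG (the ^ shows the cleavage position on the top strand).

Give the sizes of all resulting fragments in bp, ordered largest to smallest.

PvuII sites (CAGCTG) start at positions 2, 63.
PvuII cuts after base 3 of each site, so after positions 4, 65.
Linear molecule, 2 cuts → 3 fragments:
  1–4 → 4 bp
  5–65 → 61 bp
  66–104 → 39 bp
Sorted largest to smallest: 61, 39, 4 bp.

61, 39, 4 bp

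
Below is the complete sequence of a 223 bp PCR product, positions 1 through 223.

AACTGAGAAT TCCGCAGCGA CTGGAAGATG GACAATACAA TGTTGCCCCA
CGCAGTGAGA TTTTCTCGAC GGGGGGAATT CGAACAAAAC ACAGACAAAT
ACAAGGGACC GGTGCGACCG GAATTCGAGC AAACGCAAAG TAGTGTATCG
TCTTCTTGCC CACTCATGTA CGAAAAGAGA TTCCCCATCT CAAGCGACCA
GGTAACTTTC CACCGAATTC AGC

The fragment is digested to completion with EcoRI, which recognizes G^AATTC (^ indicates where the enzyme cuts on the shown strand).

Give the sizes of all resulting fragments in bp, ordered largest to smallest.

94, 69, 45, 8, 7 bp

EcoRI sites (GAATTC) start at positions 7, 76, 121, 215.
EcoRI cuts after the first base of each site, so after positions 7, 76, 121, 215.
Linear molecule, 4 cuts → 5 fragments:
  1–7 → 7 bp
  8–76 → 69 bp
  77–121 → 45 bp
  122–215 → 94 bp
  216–223 → 8 bp
Sorted largest to smallest: 94, 69, 45, 8, 7 bp.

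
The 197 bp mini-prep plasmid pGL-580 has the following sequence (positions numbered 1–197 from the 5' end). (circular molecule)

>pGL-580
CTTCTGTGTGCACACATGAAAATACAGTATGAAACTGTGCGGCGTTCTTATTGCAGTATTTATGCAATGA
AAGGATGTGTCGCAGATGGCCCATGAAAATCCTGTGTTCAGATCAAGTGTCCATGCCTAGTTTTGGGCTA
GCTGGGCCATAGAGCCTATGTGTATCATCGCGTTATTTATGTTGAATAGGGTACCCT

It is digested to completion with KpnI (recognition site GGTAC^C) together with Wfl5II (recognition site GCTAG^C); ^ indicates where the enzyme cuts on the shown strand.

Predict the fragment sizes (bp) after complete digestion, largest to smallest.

The KpnI site (GGTACC) starts at position 190.
KpnI cuts after base 5 of each site (before the last base), so after position 194.
The Wfl5II site (GCTAGC) starts at position 137.
Wfl5II cuts after base 5 of each site (before the last base), so after position 141.
Combined cut positions: 141, 194.
Circular molecule, 2 cuts → 2 fragments:
  142–194 → 53 bp
  195–197 then 1–141 → 3 + 141 = 144 bp
Sorted largest to smallest: 144, 53 bp.

144, 53 bp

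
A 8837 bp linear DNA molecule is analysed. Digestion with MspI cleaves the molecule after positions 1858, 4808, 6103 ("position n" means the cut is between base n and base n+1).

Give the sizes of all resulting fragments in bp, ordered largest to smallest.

2950, 2734, 1858, 1295 bp

Linear molecule, 3 cuts → 4 fragments:
  1858 − 0 = 1858 bp
  4808 − 1858 = 2950 bp
  6103 − 4808 = 1295 bp
  8837 − 6103 = 2734 bp
Sorted largest to smallest: 2950, 2734, 1858, 1295 bp.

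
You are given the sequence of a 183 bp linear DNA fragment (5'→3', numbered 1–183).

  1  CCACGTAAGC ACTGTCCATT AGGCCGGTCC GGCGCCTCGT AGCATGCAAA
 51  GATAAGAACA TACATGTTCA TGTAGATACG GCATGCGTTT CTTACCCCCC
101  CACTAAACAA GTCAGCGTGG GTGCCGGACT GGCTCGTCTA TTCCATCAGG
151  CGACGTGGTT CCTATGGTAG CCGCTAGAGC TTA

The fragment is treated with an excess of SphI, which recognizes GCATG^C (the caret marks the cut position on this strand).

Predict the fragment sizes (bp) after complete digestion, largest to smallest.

SphI sites (GCATGC) start at positions 42, 81.
SphI cuts after base 5 of each site (before the last base), so after positions 46, 85.
Linear molecule, 2 cuts → 3 fragments:
  1–46 → 46 bp
  47–85 → 39 bp
  86–183 → 98 bp
Sorted largest to smallest: 98, 46, 39 bp.

98, 46, 39 bp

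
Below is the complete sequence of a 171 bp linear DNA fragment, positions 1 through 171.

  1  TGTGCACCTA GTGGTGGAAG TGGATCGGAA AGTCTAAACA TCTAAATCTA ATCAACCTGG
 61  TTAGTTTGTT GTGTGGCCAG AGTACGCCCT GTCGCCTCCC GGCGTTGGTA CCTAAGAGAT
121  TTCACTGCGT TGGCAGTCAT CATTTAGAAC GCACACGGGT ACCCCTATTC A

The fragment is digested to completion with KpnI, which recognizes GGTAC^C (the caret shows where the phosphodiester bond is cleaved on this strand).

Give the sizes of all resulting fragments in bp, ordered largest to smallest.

111, 51, 9 bp

KpnI sites (GGTACC) start at positions 107, 158.
KpnI cuts after base 5 of each site (before the last base), so after positions 111, 162.
Linear molecule, 2 cuts → 3 fragments:
  1–111 → 111 bp
  112–162 → 51 bp
  163–171 → 9 bp
Sorted largest to smallest: 111, 51, 9 bp.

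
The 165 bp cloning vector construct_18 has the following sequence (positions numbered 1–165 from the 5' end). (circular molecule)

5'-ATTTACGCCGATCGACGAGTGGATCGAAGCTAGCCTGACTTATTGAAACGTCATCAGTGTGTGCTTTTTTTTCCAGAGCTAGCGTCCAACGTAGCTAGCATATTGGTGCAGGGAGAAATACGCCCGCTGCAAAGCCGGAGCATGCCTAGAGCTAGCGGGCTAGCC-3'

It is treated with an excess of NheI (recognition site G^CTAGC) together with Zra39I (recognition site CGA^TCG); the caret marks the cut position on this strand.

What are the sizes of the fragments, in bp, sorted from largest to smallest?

NheI sites (GCTAGC) start at positions 29, 78, 94, 151, 159.
NheI cuts after the first base of each site, so after positions 29, 78, 94, 151, 159.
The Zra39I site (CGATCG) starts at position 9.
Zra39I cuts after base 3 of each site, so after position 11.
Combined cut positions: 11, 29, 78, 94, 151, 159.
Circular molecule, 6 cuts → 6 fragments:
  12–29 → 18 bp
  30–78 → 49 bp
  79–94 → 16 bp
  95–151 → 57 bp
  152–159 → 8 bp
  160–165 then 1–11 → 6 + 11 = 17 bp
Sorted largest to smallest: 57, 49, 18, 17, 16, 8 bp.

57, 49, 18, 17, 16, 8 bp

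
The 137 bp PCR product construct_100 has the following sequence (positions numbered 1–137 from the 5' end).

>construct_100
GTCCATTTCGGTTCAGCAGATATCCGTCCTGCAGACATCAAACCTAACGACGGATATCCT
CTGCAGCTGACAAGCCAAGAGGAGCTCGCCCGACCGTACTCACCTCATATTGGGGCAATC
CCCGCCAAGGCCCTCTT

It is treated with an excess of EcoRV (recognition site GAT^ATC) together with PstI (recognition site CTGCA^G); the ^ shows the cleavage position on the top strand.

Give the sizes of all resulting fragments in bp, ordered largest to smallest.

72, 22, 21, 12, 10 bp

EcoRV sites (GATATC) start at positions 19, 53.
EcoRV cuts after base 3 of each site, so after positions 21, 55.
PstI sites (CTGCAG) start at positions 29, 61.
PstI cuts after base 5 of each site (before the last base), so after positions 33, 65.
Combined cut positions: 21, 33, 55, 65.
Linear molecule, 4 cuts → 5 fragments:
  1–21 → 21 bp
  22–33 → 12 bp
  34–55 → 22 bp
  56–65 → 10 bp
  66–137 → 72 bp
Sorted largest to smallest: 72, 22, 21, 12, 10 bp.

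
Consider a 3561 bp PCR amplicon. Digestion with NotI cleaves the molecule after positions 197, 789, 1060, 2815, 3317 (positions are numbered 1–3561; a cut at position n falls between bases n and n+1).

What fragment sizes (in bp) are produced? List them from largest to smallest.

Linear molecule, 5 cuts → 6 fragments:
  197 − 0 = 197 bp
  789 − 197 = 592 bp
  1060 − 789 = 271 bp
  2815 − 1060 = 1755 bp
  3317 − 2815 = 502 bp
  3561 − 3317 = 244 bp
Sorted largest to smallest: 1755, 592, 502, 271, 244, 197 bp.

1755, 592, 502, 271, 244, 197 bp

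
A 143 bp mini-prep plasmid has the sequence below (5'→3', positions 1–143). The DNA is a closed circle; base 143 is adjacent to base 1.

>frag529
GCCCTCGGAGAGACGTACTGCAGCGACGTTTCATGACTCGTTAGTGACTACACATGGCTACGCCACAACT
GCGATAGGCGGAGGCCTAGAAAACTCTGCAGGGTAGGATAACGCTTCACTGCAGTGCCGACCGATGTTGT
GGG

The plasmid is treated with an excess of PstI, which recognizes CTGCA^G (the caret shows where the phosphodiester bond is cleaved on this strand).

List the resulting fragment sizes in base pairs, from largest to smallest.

PstI sites (CTGCAG) start at positions 18, 96, 119.
PstI cuts after base 5 of each site (before the last base), so after positions 22, 100, 123.
Circular molecule, 3 cuts → 3 fragments:
  23–100 → 78 bp
  101–123 → 23 bp
  124–143 then 1–22 → 20 + 22 = 42 bp
Sorted largest to smallest: 78, 42, 23 bp.

78, 42, 23 bp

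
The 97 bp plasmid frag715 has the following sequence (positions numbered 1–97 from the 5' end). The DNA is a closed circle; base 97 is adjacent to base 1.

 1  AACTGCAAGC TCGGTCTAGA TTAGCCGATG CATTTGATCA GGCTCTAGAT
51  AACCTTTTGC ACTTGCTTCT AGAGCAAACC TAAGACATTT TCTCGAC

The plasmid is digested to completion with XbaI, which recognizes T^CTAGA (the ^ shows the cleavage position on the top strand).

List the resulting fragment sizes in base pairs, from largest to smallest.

XbaI sites (TCTAGA) start at positions 15, 44, 68.
XbaI cuts after the first base of each site, so after positions 15, 44, 68.
Circular molecule, 3 cuts → 3 fragments:
  16–44 → 29 bp
  45–68 → 24 bp
  69–97 then 1–15 → 29 + 15 = 44 bp
Sorted largest to smallest: 44, 29, 24 bp.

44, 29, 24 bp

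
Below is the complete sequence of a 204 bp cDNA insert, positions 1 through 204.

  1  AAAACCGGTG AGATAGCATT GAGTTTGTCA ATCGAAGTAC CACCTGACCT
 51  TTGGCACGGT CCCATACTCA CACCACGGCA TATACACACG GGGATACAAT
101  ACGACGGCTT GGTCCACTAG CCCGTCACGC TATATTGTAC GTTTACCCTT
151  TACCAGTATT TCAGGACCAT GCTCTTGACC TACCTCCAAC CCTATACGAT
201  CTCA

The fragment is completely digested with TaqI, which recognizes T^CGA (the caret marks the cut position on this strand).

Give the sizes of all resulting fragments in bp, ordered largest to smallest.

The TaqI site (TCGA) starts at position 32.
TaqI cuts after the first base of each site, so after position 32.
Linear molecule, 1 cut → 2 fragments:
  1–32 → 32 bp
  33–204 → 172 bp
Sorted largest to smallest: 172, 32 bp.

172, 32 bp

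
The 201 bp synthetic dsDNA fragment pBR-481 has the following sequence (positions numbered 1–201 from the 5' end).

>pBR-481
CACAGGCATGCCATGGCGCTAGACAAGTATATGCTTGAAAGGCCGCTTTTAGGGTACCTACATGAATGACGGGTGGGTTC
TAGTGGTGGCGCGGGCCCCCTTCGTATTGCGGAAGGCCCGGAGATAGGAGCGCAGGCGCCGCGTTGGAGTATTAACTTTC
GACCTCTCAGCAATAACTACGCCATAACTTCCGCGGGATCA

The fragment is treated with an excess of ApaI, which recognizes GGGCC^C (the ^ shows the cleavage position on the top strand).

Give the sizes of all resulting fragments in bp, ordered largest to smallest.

104, 97 bp

The ApaI site (GGGCCC) starts at position 93.
ApaI cuts after base 5 of each site (before the last base), so after position 97.
Linear molecule, 1 cut → 2 fragments:
  1–97 → 97 bp
  98–201 → 104 bp
Sorted largest to smallest: 104, 97 bp.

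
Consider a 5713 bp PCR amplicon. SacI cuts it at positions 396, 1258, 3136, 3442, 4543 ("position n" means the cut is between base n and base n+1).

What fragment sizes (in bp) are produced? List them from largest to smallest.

Linear molecule, 5 cuts → 6 fragments:
  396 − 0 = 396 bp
  1258 − 396 = 862 bp
  3136 − 1258 = 1878 bp
  3442 − 3136 = 306 bp
  4543 − 3442 = 1101 bp
  5713 − 4543 = 1170 bp
Sorted largest to smallest: 1878, 1170, 1101, 862, 396, 306 bp.

1878, 1170, 1101, 862, 396, 306 bp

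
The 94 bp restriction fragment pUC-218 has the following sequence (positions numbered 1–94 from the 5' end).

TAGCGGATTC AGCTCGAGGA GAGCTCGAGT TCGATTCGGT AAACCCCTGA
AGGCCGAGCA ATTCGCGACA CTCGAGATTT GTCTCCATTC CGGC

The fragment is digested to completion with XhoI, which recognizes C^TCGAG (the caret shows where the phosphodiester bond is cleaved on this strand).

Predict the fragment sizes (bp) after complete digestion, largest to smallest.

XhoI sites (CTCGAG) start at positions 13, 24, 71.
XhoI cuts after the first base of each site, so after positions 13, 24, 71.
Linear molecule, 3 cuts → 4 fragments:
  1–13 → 13 bp
  14–24 → 11 bp
  25–71 → 47 bp
  72–94 → 23 bp
Sorted largest to smallest: 47, 23, 13, 11 bp.

47, 23, 13, 11 bp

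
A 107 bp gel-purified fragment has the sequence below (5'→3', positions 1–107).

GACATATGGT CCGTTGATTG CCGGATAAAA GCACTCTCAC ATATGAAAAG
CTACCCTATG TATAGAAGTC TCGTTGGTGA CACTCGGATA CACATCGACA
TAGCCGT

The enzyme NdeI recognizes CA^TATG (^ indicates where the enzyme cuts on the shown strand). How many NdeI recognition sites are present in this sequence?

CATATG occurs starting at positions 3, 40.
NdeI cuts at 2 sites.

2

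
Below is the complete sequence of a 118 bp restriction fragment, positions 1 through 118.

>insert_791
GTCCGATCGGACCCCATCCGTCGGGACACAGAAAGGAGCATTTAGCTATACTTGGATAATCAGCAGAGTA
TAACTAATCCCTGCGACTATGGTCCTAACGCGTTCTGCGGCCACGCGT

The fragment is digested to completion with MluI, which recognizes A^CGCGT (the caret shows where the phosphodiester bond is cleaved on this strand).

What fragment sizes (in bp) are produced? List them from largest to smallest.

MluI sites (ACGCGT) start at positions 98, 113.
MluI cuts after the first base of each site, so after positions 98, 113.
Linear molecule, 2 cuts → 3 fragments:
  1–98 → 98 bp
  99–113 → 15 bp
  114–118 → 5 bp
Sorted largest to smallest: 98, 15, 5 bp.

98, 15, 5 bp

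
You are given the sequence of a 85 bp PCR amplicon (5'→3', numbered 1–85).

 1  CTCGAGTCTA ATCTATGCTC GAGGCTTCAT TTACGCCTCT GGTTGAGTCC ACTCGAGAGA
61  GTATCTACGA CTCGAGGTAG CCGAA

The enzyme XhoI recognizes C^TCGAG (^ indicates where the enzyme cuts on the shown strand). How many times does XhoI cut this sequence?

CTCGAG occurs starting at positions 1, 18, 52, 71.
XhoI cuts at 4 sites.

4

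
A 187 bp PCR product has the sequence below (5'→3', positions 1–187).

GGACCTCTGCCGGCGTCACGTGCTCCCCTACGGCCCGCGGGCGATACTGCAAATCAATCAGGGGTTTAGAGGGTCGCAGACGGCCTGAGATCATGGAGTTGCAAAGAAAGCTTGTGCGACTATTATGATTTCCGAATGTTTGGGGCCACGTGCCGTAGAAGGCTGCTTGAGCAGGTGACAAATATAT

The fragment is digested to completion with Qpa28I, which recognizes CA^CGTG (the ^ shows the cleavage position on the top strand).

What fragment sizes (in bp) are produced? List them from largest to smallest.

Qpa28I sites (CACGTG) start at positions 17, 147.
Qpa28I cuts after base 2 of each site, so after positions 18, 148.
Linear molecule, 2 cuts → 3 fragments:
  1–18 → 18 bp
  19–148 → 130 bp
  149–187 → 39 bp
Sorted largest to smallest: 130, 39, 18 bp.

130, 39, 18 bp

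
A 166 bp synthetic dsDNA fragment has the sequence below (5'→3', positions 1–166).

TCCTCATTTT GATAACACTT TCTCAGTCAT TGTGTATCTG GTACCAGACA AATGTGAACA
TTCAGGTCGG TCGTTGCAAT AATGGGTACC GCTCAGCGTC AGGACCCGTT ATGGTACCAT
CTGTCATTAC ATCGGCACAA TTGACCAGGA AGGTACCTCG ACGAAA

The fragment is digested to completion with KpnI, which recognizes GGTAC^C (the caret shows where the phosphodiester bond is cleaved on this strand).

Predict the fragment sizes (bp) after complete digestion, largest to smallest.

45, 44, 39, 28, 10 bp

KpnI sites (GGTACC) start at positions 40, 85, 113, 152.
KpnI cuts after base 5 of each site (before the last base), so after positions 44, 89, 117, 156.
Linear molecule, 4 cuts → 5 fragments:
  1–44 → 44 bp
  45–89 → 45 bp
  90–117 → 28 bp
  118–156 → 39 bp
  157–166 → 10 bp
Sorted largest to smallest: 45, 44, 39, 28, 10 bp.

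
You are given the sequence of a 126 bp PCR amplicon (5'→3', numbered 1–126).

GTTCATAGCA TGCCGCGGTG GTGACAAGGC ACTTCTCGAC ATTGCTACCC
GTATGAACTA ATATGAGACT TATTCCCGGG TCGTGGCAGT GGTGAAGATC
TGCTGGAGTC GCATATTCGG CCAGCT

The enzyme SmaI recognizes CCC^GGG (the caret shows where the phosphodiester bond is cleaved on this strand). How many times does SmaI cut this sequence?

1

CCCGGG occurs starting at position 75.
SmaI cuts at 1 site.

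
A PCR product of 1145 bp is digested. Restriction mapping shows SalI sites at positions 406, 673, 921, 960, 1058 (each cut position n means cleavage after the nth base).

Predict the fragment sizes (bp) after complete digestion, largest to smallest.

Linear molecule, 5 cuts → 6 fragments:
  406 − 0 = 406 bp
  673 − 406 = 267 bp
  921 − 673 = 248 bp
  960 − 921 = 39 bp
  1058 − 960 = 98 bp
  1145 − 1058 = 87 bp
Sorted largest to smallest: 406, 267, 248, 98, 87, 39 bp.

406, 267, 248, 98, 87, 39 bp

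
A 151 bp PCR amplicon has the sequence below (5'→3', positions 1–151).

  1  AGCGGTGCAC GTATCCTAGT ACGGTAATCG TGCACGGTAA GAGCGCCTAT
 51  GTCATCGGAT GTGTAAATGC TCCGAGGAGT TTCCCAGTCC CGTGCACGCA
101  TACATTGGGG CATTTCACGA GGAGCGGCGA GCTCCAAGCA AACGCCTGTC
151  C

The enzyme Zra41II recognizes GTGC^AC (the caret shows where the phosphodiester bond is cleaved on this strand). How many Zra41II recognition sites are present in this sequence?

GTGCAC occurs starting at positions 5, 30, 92.
Zra41II cuts at 3 sites.

3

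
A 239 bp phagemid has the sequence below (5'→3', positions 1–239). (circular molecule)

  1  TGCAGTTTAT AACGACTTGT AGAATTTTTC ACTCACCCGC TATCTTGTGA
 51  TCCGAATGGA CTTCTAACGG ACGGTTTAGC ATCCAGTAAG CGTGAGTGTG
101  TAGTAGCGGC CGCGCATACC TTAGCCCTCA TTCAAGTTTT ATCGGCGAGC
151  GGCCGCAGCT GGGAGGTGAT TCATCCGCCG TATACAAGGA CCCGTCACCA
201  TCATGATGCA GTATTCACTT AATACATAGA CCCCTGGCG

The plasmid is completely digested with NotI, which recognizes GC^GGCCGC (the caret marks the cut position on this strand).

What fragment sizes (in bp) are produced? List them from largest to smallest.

NotI sites (GCGGCCGC) start at positions 106, 149.
NotI cuts after base 2 of each site, so after positions 107, 150.
Circular molecule, 2 cuts → 2 fragments:
  108–150 → 43 bp
  151–239 then 1–107 → 89 + 107 = 196 bp
Sorted largest to smallest: 196, 43 bp.

196, 43 bp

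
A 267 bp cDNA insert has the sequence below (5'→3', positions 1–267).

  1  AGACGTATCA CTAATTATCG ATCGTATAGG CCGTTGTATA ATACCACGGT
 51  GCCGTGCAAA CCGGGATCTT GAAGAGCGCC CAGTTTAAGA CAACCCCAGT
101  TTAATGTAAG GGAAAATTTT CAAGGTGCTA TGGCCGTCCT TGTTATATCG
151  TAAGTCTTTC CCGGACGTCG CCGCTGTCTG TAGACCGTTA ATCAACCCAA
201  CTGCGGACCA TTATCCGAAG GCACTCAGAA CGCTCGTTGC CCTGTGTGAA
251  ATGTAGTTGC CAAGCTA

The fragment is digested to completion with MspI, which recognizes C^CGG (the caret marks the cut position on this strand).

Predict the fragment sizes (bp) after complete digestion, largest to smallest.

106, 100, 61 bp

MspI sites (CCGG) start at positions 61, 161.
MspI cuts after the first base of each site, so after positions 61, 161.
Linear molecule, 2 cuts → 3 fragments:
  1–61 → 61 bp
  62–161 → 100 bp
  162–267 → 106 bp
Sorted largest to smallest: 106, 100, 61 bp.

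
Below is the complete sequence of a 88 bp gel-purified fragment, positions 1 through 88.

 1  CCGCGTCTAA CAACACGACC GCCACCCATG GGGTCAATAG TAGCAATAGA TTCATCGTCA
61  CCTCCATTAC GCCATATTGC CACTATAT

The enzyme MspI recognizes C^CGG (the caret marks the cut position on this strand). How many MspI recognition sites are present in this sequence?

No occurrence of CCGG is present in the sequence.
MspI does not cut: 0 sites.

0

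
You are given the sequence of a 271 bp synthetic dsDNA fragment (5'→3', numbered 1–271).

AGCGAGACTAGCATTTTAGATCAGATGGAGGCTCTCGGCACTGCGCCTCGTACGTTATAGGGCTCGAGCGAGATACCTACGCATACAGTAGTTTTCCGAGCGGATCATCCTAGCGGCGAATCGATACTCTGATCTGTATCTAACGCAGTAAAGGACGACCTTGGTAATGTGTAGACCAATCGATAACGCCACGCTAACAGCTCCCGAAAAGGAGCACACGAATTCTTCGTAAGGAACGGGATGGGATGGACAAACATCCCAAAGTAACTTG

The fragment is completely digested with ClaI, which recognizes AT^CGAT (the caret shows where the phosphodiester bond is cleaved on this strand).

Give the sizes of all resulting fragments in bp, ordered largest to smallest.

121, 91, 59 bp

ClaI sites (ATCGAT) start at positions 120, 179.
ClaI cuts after base 2 of each site, so after positions 121, 180.
Linear molecule, 2 cuts → 3 fragments:
  1–121 → 121 bp
  122–180 → 59 bp
  181–271 → 91 bp
Sorted largest to smallest: 121, 91, 59 bp.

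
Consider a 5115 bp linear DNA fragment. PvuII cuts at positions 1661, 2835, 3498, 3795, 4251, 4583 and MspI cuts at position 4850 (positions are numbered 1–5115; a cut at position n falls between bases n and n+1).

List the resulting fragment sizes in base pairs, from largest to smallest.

Combined cut positions (sorted): 1661, 2835, 3498, 3795, 4251, 4583, 4850.
Linear molecule, 7 cuts → 8 fragments:
  1661 − 0 = 1661 bp
  2835 − 1661 = 1174 bp
  3498 − 2835 = 663 bp
  3795 − 3498 = 297 bp
  4251 − 3795 = 456 bp
  4583 − 4251 = 332 bp
  4850 − 4583 = 267 bp
  5115 − 4850 = 265 bp
Sorted largest to smallest: 1661, 1174, 663, 456, 332, 297, 267, 265 bp.

1661, 1174, 663, 456, 332, 297, 267, 265 bp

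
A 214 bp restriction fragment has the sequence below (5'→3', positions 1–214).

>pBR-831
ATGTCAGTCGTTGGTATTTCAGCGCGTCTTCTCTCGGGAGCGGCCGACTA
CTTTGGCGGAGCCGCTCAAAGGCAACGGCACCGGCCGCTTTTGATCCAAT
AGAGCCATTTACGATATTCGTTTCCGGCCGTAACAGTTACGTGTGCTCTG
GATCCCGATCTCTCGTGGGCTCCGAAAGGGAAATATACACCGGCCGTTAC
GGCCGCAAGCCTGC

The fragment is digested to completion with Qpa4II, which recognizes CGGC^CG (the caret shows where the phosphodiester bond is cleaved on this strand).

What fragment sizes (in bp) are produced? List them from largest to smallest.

66, 44, 43, 41, 11, 9 bp

Qpa4II sites (CGGCCG) start at positions 41, 82, 125, 191, 200.
Qpa4II cuts after base 4 of each site, so after positions 44, 85, 128, 194, 203.
Linear molecule, 5 cuts → 6 fragments:
  1–44 → 44 bp
  45–85 → 41 bp
  86–128 → 43 bp
  129–194 → 66 bp
  195–203 → 9 bp
  204–214 → 11 bp
Sorted largest to smallest: 66, 44, 43, 41, 11, 9 bp.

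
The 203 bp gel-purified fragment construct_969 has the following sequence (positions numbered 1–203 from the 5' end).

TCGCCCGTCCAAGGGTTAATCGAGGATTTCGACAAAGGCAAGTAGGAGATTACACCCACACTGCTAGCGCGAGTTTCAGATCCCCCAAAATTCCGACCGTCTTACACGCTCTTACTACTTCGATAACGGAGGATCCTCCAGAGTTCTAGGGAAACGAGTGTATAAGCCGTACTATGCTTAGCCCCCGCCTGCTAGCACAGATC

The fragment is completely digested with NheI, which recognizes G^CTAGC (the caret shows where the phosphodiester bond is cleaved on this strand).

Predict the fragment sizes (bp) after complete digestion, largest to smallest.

NheI sites (GCTAGC) start at positions 63, 191.
NheI cuts after the first base of each site, so after positions 63, 191.
Linear molecule, 2 cuts → 3 fragments:
  1–63 → 63 bp
  64–191 → 128 bp
  192–203 → 12 bp
Sorted largest to smallest: 128, 63, 12 bp.

128, 63, 12 bp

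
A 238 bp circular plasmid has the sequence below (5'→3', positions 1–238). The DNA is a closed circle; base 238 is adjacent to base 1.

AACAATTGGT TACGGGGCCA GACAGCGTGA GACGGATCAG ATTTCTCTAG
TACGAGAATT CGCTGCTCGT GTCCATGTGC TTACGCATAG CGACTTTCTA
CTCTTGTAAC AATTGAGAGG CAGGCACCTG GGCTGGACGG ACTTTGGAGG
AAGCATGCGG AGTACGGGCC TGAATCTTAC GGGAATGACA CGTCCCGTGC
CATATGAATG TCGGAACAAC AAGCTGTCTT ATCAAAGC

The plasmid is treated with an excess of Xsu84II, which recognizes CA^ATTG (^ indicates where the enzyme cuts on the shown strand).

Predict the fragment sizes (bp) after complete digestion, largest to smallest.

Xsu84II sites (CAATTG) start at positions 3, 110.
Xsu84II cuts after base 2 of each site, so after positions 4, 111.
Circular molecule, 2 cuts → 2 fragments:
  5–111 → 107 bp
  112–238 then 1–4 → 127 + 4 = 131 bp
Sorted largest to smallest: 131, 107 bp.

131, 107 bp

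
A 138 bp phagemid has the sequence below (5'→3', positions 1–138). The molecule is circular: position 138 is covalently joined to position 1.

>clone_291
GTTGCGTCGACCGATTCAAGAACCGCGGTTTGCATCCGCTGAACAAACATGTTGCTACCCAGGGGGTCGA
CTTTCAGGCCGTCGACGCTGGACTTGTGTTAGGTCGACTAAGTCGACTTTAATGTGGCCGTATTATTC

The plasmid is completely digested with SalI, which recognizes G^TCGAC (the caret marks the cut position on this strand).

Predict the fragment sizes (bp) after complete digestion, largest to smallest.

SalI sites (GTCGAC) start at positions 6, 66, 81, 103, 112.
SalI cuts after the first base of each site, so after positions 6, 66, 81, 103, 112.
Circular molecule, 5 cuts → 5 fragments:
  7–66 → 60 bp
  67–81 → 15 bp
  82–103 → 22 bp
  104–112 → 9 bp
  113–138 then 1–6 → 26 + 6 = 32 bp
Sorted largest to smallest: 60, 32, 22, 15, 9 bp.

60, 32, 22, 15, 9 bp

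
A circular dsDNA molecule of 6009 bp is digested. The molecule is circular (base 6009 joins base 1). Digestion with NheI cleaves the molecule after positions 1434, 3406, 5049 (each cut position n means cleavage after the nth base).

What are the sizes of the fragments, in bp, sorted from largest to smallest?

Circular molecule, 3 cuts → 3 fragments:
  3406 − 1434 = 1972 bp
  5049 − 3406 = 1643 bp
  wrap: 6009 − 5049 + 1434 = 2394 bp
Sorted largest to smallest: 2394, 1972, 1643 bp.

2394, 1972, 1643 bp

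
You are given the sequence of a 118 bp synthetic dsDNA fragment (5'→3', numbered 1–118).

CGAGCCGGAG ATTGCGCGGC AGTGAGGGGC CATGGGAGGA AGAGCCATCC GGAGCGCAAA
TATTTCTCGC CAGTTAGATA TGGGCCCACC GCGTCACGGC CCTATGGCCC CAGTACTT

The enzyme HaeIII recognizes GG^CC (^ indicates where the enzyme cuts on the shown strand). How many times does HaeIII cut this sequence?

GGCC occurs starting at positions 28, 83, 98, 106.
HaeIII cuts at 4 sites.

4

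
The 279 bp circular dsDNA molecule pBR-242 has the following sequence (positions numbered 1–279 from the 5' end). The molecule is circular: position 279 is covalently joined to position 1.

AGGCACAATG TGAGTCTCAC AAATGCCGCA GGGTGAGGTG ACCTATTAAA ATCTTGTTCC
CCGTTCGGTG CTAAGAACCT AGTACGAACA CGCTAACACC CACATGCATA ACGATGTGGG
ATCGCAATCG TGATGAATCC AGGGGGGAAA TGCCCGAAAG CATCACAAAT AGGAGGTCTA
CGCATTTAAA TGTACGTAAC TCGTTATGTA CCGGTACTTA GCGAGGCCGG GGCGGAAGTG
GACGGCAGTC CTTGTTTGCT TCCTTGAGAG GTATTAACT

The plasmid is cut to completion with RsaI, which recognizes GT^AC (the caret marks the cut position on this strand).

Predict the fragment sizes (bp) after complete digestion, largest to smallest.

147, 110, 16, 6 bp

RsaI sites (GTAC) start at positions 82, 192, 208, 214.
RsaI cuts after base 2 of each site, so after positions 83, 193, 209, 215.
Circular molecule, 4 cuts → 4 fragments:
  84–193 → 110 bp
  194–209 → 16 bp
  210–215 → 6 bp
  216–279 then 1–83 → 64 + 83 = 147 bp
Sorted largest to smallest: 147, 110, 16, 6 bp.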